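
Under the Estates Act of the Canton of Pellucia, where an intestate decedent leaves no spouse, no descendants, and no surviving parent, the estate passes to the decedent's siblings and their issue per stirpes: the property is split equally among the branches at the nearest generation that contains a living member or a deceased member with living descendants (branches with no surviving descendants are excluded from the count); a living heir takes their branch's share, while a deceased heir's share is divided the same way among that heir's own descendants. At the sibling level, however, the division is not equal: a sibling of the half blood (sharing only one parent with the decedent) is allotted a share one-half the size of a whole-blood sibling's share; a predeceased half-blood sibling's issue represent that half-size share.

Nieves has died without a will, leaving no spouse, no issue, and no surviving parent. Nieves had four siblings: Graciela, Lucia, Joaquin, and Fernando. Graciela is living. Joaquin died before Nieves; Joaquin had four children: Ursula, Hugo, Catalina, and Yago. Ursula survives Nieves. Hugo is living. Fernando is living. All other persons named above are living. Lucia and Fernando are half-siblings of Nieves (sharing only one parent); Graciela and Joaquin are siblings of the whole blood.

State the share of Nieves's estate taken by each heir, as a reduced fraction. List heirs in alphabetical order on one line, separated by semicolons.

Catalina 1/12; Fernando 1/6; Graciela 1/3; Hugo 1/12; Lucia 1/6; Ursula 1/12; Yago 1/12

No spouse, descendants, or parent survives, so the estate passes to Nieves's siblings per stirpes.
Half-blood siblings count for one-half the weight of whole-blood siblings at the initial division.
Dividing 1 in proportion to weights (total weight 3): Graciela (weight 1) → 1/3; Lucia (weight 1/2) → 1/6; Joaquin (weight 1) → 1/3; Fernando (weight 1/2) → 1/6.
Graciela is living and takes 1/3.
Lucia is living and takes 1/6.
Joaquin predeceased; the 1/3 allotted to Joaquin's branch passes to Joaquin's issue by representation.
The 1/3 is divided into 4 equal shares of 1/12 among Ursula, Hugo, Catalina, Yago.
Ursula is living and takes 1/12.
Hugo is living and takes 1/12.
Catalina is living and takes 1/12.
Yago is living and takes 1/12.
Fernando is living and takes 1/6.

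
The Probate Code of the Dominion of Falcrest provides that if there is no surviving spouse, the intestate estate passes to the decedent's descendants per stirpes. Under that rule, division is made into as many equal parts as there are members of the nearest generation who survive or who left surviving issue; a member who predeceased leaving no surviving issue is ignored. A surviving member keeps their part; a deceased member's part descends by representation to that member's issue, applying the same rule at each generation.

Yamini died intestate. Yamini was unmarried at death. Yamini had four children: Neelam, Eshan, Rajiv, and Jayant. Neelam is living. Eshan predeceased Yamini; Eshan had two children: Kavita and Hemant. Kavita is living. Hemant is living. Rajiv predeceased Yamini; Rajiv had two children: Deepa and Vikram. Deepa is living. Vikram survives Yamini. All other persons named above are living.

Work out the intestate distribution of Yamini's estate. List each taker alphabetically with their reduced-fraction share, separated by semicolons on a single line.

Deepa 1/8; Hemant 1/8; Jayant 1/4; Kavita 1/8; Neelam 1/4; Vikram 1/8

There is no surviving spouse, so the entire estate passes to Yamini's descendants per stirpes.
The estate is divided into 4 equal shares of 1/4 among Neelam, Eshan, Rajiv, Jayant.
Neelam is living and takes 1/4.
Eshan predeceased; the 1/4 allotted to Eshan's branch passes to Eshan's issue by representation.
The 1/4 is divided into 2 equal shares of 1/8 among Kavita, Hemant.
Kavita is living and takes 1/8.
Hemant is living and takes 1/8.
Rajiv predeceased; the 1/4 allotted to Rajiv's branch passes to Rajiv's issue by representation.
The 1/4 is divided into 2 equal shares of 1/8 among Deepa, Vikram.
Deepa is living and takes 1/8.
Vikram is living and takes 1/8.
Jayant is living and takes 1/4.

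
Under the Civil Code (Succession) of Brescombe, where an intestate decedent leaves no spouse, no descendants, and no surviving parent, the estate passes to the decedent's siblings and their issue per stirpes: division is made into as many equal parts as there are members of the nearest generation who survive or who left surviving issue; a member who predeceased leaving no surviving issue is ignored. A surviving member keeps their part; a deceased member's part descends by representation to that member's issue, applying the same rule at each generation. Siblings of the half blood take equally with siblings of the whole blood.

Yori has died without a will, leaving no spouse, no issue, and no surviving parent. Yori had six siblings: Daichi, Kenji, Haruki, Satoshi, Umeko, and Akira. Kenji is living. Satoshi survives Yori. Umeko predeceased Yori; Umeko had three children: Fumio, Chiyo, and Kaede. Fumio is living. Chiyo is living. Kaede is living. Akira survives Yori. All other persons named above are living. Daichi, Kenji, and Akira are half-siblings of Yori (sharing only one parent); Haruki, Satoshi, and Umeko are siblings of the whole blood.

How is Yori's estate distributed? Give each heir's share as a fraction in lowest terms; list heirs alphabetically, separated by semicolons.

Akira 1/6; Chiyo 1/18; Daichi 1/6; Fumio 1/18; Haruki 1/6; Kaede 1/18; Kenji 1/6; Satoshi 1/6

No spouse, descendants, or parent survives, so the estate passes to Yori's siblings per stirpes.
Half-blood and whole-blood siblings take equally under the stated rule.
The estate is divided into 6 equal shares of 1/6 among Daichi, Kenji, Haruki, Satoshi, Umeko, Akira.
Daichi is living and takes 1/6.
Kenji is living and takes 1/6.
Haruki is living and takes 1/6.
Satoshi is living and takes 1/6.
Umeko predeceased; the 1/6 allotted to Umeko's branch passes to Umeko's issue by representation.
The 1/6 is divided into 3 equal shares of 1/18 among Fumio, Chiyo, Kaede.
Fumio is living and takes 1/18.
Chiyo is living and takes 1/18.
Kaede is living and takes 1/18.
Akira is living and takes 1/6.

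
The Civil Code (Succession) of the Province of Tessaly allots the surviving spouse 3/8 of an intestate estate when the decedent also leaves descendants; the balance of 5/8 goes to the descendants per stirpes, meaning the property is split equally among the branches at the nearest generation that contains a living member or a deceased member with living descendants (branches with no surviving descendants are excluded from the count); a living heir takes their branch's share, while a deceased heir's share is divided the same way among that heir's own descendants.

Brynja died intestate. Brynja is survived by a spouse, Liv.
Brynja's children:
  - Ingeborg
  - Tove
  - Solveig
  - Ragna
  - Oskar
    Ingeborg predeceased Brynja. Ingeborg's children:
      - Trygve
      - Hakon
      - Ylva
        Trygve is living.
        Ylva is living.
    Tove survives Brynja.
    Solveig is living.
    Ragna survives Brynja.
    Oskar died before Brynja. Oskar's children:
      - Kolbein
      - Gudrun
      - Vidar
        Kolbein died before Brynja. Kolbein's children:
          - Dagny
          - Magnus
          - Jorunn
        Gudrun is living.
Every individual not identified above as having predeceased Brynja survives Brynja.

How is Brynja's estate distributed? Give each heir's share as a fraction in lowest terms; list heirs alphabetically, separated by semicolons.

Liv, as surviving spouse, takes 3/8.
The remaining 5/8 passes to Brynja's descendants per stirpes.
The 5/8 is divided into 5 equal shares of 1/8 among Ingeborg, Tove, Solveig, Ragna, Oskar.
Ingeborg predeceased; the 1/8 allotted to Ingeborg's branch passes to Ingeborg's issue by representation.
The 1/8 is divided into 3 equal shares of 1/24 among Trygve, Hakon, Ylva.
Trygve is living and takes 1/24.
Hakon is living and takes 1/24.
Ylva is living and takes 1/24.
Tove is living and takes 1/8.
Solveig is living and takes 1/8.
Ragna is living and takes 1/8.
Oskar predeceased; the 1/8 allotted to Oskar's branch passes to Oskar's issue by representation.
The 1/8 is divided into 3 equal shares of 1/24 among Kolbein, Gudrun, Vidar.
Kolbein predeceased; the 1/24 allotted to Kolbein's branch passes to Kolbein's issue by representation.
The 1/24 is divided into 3 equal shares of 1/72 among Dagny, Magnus, Jorunn.
Dagny is living and takes 1/72.
Magnus is living and takes 1/72.
Jorunn is living and takes 1/72.
Gudrun is living and takes 1/24.
Vidar is living and takes 1/24.

Dagny 1/72; Gudrun 1/24; Hakon 1/24; Jorunn 1/72; Liv 3/8; Magnus 1/72; Ragna 1/8; Solveig 1/8; Tove 1/8; Trygve 1/24; Vidar 1/24; Ylva 1/24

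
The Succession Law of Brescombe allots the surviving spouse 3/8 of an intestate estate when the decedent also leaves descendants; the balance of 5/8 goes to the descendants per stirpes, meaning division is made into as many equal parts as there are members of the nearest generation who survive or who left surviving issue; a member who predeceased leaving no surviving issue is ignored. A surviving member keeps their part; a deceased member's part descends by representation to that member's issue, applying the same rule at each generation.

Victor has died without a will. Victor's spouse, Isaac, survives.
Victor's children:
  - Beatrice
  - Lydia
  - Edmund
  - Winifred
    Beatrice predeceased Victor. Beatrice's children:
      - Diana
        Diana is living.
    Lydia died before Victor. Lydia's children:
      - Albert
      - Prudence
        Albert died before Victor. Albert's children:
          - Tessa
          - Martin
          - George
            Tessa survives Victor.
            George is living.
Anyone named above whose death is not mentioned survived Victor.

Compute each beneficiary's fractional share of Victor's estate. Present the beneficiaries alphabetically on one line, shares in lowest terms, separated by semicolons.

Isaac, as surviving spouse, takes 3/8.
The remaining 5/8 passes to Victor's descendants per stirpes.
The 5/8 is divided into 4 equal shares of 5/32 among Beatrice, Lydia, Edmund, Winifred.
Beatrice predeceased; the 5/32 allotted to Beatrice's branch passes to Beatrice's issue by representation.
Diana is the sole taker at this level and receives the full 5/32.
Lydia predeceased; the 5/32 allotted to Lydia's branch passes to Lydia's issue by representation.
The 5/32 is divided into 2 equal shares of 5/64 among Albert, Prudence.
Albert predeceased; the 5/64 allotted to Albert's branch passes to Albert's issue by representation.
The 5/64 is divided into 3 equal shares of 5/192 among Tessa, Martin, George.
Tessa is living and takes 5/192.
Martin is living and takes 5/192.
George is living and takes 5/192.
Prudence is living and takes 5/64.
Edmund is living and takes 5/32.
Winifred is living and takes 5/32.

Diana 5/32; Edmund 5/32; George 5/192; Isaac 3/8; Martin 5/192; Prudence 5/64; Tessa 5/192; Winifred 5/32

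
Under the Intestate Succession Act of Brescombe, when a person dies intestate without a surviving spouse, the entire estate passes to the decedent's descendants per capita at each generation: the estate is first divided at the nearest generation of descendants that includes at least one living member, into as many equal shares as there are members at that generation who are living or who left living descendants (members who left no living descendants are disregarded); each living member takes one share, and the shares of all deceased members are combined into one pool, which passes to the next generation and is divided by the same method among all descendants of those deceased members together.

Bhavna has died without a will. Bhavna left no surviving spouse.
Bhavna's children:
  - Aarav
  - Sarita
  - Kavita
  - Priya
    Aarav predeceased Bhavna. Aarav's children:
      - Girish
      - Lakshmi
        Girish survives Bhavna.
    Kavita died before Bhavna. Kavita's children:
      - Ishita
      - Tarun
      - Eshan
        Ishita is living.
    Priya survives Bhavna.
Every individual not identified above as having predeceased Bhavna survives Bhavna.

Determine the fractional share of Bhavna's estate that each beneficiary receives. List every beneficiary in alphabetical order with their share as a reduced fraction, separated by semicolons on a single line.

Eshan 1/10; Girish 1/10; Ishita 1/10; Lakshmi 1/10; Priya 1/4; Sarita 1/4; Tarun 1/10

There is no surviving spouse, so the entire estate passes to Bhavna's descendants per capita at each generation.
At generation 1 (Aarav, Sarita, Kavita, Priya) there are 4 shares of (1)/4 = 1/4 each.
Living: Sarita and Priya — each takes 1/4.
Deceased: Aarav and Kavita. Their combined 1/2 is pooled and carried to generation 2.
At generation 2 (Girish, Lakshmi, Ishita, Tarun, Eshan) there are 5 shares of (1/2)/5 = 1/10 each.
Living: Girish, Lakshmi, Ishita, Tarun, and Eshan — each takes 1/10.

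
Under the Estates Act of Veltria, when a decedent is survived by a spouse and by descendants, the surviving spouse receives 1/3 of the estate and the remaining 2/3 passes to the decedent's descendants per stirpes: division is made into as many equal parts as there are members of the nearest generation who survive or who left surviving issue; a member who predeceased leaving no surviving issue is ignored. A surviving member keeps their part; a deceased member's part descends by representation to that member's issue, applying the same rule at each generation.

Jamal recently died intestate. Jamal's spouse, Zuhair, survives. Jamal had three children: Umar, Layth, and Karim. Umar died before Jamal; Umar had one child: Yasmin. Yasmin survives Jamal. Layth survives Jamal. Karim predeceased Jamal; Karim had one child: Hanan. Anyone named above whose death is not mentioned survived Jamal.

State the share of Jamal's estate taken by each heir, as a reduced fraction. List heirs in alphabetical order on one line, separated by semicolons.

Zuhair, as surviving spouse, takes 1/3.
The remaining 2/3 passes to Jamal's descendants per stirpes.
The 2/3 is divided into 3 equal shares of 2/9 among Umar, Layth, Karim.
Umar predeceased; the 2/9 allotted to Umar's branch passes to Umar's issue by representation.
Yasmin is the sole taker at this level and receives the full 2/9.
Layth is living and takes 2/9.
Karim predeceased; the 2/9 allotted to Karim's branch passes to Karim's issue by representation.
Hanan is the sole taker at this level and receives the full 2/9.

Hanan 2/9; Layth 2/9; Yasmin 2/9; Zuhair 1/3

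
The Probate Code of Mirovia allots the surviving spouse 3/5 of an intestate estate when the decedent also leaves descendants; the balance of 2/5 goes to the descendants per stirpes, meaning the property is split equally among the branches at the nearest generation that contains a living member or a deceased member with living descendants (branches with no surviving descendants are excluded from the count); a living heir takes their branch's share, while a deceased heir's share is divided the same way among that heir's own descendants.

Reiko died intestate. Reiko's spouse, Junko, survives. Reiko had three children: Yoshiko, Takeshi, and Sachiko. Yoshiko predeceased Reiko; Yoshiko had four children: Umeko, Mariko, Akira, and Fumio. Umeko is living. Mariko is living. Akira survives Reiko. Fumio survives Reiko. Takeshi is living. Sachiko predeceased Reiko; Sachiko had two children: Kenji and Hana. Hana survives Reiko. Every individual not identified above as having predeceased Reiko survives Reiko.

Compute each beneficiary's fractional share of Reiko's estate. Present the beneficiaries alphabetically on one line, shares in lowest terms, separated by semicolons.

Akira 1/30; Fumio 1/30; Hana 1/15; Junko 3/5; Kenji 1/15; Mariko 1/30; Takeshi 2/15; Umeko 1/30

Junko, as surviving spouse, takes 3/5.
The remaining 2/5 passes to Reiko's descendants per stirpes.
The 2/5 is divided into 3 equal shares of 2/15 among Yoshiko, Takeshi, Sachiko.
Yoshiko predeceased; the 2/15 allotted to Yoshiko's branch passes to Yoshiko's issue by representation.
The 2/15 is divided into 4 equal shares of 1/30 among Umeko, Mariko, Akira, Fumio.
Umeko is living and takes 1/30.
Mariko is living and takes 1/30.
Akira is living and takes 1/30.
Fumio is living and takes 1/30.
Takeshi is living and takes 2/15.
Sachiko predeceased; the 2/15 allotted to Sachiko's branch passes to Sachiko's issue by representation.
The 2/15 is divided into 2 equal shares of 1/15 among Kenji, Hana.
Kenji is living and takes 1/15.
Hana is living and takes 1/15.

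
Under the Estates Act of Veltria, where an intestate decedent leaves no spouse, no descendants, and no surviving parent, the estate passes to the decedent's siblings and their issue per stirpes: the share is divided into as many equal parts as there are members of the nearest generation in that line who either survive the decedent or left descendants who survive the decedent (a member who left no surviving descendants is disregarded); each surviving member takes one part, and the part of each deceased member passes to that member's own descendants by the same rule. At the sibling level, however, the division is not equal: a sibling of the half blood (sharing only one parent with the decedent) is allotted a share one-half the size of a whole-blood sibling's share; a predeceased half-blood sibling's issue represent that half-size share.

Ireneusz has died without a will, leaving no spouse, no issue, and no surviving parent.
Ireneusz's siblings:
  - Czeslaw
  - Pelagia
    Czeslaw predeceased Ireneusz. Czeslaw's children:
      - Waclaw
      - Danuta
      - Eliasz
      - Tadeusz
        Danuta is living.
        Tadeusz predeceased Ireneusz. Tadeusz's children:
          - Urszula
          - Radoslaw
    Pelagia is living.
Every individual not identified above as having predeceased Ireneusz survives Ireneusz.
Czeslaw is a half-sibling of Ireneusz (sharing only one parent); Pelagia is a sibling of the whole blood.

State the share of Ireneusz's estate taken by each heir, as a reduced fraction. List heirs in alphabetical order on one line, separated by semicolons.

Danuta 1/12; Eliasz 1/12; Pelagia 2/3; Radoslaw 1/24; Urszula 1/24; Waclaw 1/12

No spouse, descendants, or parent survives, so the estate passes to Ireneusz's siblings per stirpes.
Half-blood siblings count for one-half the weight of whole-blood siblings at the initial division.
Dividing 1 in proportion to weights (total weight 3/2): Czeslaw (weight 1/2) → 1/3; Pelagia (weight 1) → 2/3.
Czeslaw predeceased; the 1/3 allotted to Czeslaw's branch passes to Czeslaw's issue by representation.
The 1/3 is divided into 4 equal shares of 1/12 among Waclaw, Danuta, Eliasz, Tadeusz.
Waclaw is living and takes 1/12.
Danuta is living and takes 1/12.
Eliasz is living and takes 1/12.
Tadeusz predeceased; the 1/12 allotted to Tadeusz's branch passes to Tadeusz's issue by representation.
The 1/12 is divided into 2 equal shares of 1/24 among Urszula, Radoslaw.
Urszula is living and takes 1/24.
Radoslaw is living and takes 1/24.
Pelagia is living and takes 2/3.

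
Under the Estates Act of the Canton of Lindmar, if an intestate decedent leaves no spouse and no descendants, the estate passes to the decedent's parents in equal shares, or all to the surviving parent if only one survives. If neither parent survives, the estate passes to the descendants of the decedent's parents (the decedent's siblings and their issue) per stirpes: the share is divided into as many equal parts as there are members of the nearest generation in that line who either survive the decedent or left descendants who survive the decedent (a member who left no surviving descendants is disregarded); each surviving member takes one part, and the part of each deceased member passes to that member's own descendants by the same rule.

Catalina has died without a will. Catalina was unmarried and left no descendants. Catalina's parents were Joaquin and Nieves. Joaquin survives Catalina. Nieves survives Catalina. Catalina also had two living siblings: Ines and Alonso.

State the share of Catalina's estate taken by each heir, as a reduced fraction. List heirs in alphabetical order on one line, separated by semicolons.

Both parents survive, so Joaquin and Nieves each take 1/2. The siblings take nothing because a surviving parent has priority.

Joaquin 1/2; Nieves 1/2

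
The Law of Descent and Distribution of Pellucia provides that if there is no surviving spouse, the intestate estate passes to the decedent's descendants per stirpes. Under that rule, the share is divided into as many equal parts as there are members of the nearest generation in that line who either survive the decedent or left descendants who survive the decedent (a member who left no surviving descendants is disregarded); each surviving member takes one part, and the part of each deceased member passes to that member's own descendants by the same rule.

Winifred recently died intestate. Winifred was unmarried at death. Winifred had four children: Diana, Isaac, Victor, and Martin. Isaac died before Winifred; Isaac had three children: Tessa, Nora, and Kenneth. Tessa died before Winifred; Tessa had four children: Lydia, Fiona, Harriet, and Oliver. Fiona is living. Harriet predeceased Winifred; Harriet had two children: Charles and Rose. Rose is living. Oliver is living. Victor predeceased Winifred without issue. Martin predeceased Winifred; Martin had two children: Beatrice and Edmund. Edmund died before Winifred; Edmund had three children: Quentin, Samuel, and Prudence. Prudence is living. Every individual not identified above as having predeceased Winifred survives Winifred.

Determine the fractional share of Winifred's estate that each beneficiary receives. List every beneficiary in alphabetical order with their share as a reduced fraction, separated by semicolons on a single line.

There is no surviving spouse, so the entire estate passes to Winifred's descendants per stirpes.
Victor left no surviving issue, so that branch lapses and is disregarded.
The estate is divided into 3 equal shares of 1/3 among Diana, Isaac, Martin.
Diana is living and takes 1/3.
Isaac predeceased; the 1/3 allotted to Isaac's branch passes to Isaac's issue by representation.
The 1/3 is divided into 3 equal shares of 1/9 among Tessa, Nora, Kenneth.
Tessa predeceased; the 1/9 allotted to Tessa's branch passes to Tessa's issue by representation.
The 1/9 is divided into 4 equal shares of 1/36 among Lydia, Fiona, Harriet, Oliver.
Lydia is living and takes 1/36.
Fiona is living and takes 1/36.
Harriet predeceased; the 1/36 allotted to Harriet's branch passes to Harriet's issue by representation.
The 1/36 is divided into 2 equal shares of 1/72 among Charles, Rose.
Charles is living and takes 1/72.
Rose is living and takes 1/72.
Oliver is living and takes 1/36.
Nora is living and takes 1/9.
Kenneth is living and takes 1/9.
Martin predeceased; the 1/3 allotted to Martin's branch passes to Martin's issue by representation.
The 1/3 is divided into 2 equal shares of 1/6 among Beatrice, Edmund.
Beatrice is living and takes 1/6.
Edmund predeceased; the 1/6 allotted to Edmund's branch passes to Edmund's issue by representation.
The 1/6 is divided into 3 equal shares of 1/18 among Quentin, Samuel, Prudence.
Quentin is living and takes 1/18.
Samuel is living and takes 1/18.
Prudence is living and takes 1/18.

Beatrice 1/6; Charles 1/72; Diana 1/3; Fiona 1/36; Kenneth 1/9; Lydia 1/36; Nora 1/9; Oliver 1/36; Prudence 1/18; Quentin 1/18; Rose 1/72; Samuel 1/18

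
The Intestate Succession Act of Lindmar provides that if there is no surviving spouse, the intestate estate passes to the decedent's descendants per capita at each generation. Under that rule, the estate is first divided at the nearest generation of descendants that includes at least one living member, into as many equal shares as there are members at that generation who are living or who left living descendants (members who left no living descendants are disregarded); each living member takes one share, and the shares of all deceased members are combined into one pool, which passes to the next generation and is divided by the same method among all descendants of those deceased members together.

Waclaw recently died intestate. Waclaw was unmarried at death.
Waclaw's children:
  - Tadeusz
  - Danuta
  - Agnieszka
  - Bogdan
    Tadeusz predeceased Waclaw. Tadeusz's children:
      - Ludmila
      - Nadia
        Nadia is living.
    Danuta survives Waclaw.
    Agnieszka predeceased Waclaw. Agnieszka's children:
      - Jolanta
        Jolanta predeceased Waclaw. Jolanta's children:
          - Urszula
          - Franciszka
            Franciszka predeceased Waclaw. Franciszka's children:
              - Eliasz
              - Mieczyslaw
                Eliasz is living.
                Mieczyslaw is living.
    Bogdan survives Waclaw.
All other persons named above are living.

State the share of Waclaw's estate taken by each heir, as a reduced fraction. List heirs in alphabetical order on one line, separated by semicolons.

There is no surviving spouse, so the entire estate passes to Waclaw's descendants per capita at each generation.
At generation 1 (Tadeusz, Danuta, Agnieszka, Bogdan) there are 4 shares of (1)/4 = 1/4 each.
Living: Danuta and Bogdan — each takes 1/4.
Deceased: Tadeusz and Agnieszka. Their combined 1/2 is pooled and carried to generation 2.
At generation 2 (Ludmila, Nadia, Jolanta) there are 3 shares of (1/2)/3 = 1/6 each.
Living: Ludmila and Nadia — each takes 1/6.
Deceased: Jolanta. That 1/6 share is carried to generation 3.
At generation 3 (Urszula, Franciszka) there are 2 shares of (1/6)/2 = 1/12 each.
Living: Urszula — each takes 1/12.
Deceased: Franciszka. That 1/12 share is carried to generation 4.
At generation 4 (Eliasz, Mieczyslaw) there are 2 shares of (1/12)/2 = 1/24 each.
Living: Eliasz and Mieczyslaw — each takes 1/24.

Bogdan 1/4; Danuta 1/4; Eliasz 1/24; Ludmila 1/6; Mieczyslaw 1/24; Nadia 1/6; Urszula 1/12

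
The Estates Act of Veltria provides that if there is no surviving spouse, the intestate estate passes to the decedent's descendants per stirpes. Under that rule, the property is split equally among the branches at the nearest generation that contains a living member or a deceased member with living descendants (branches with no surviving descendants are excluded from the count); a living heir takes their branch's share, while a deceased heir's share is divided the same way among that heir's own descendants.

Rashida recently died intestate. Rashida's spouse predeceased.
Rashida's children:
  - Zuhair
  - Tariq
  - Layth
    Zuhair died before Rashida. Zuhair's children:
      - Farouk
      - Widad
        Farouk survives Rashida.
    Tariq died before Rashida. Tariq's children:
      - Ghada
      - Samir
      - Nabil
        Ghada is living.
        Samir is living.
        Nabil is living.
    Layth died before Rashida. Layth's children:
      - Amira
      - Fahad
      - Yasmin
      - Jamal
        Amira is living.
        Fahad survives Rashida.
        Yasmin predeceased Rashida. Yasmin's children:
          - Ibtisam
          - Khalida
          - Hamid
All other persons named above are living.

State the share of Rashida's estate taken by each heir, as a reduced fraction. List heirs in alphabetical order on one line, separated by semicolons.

There is no surviving spouse, so the entire estate passes to Rashida's descendants per stirpes.
The estate is divided into 3 equal shares of 1/3 among Zuhair, Tariq, Layth.
Zuhair predeceased; the 1/3 allotted to Zuhair's branch passes to Zuhair's issue by representation.
The 1/3 is divided into 2 equal shares of 1/6 among Farouk, Widad.
Farouk is living and takes 1/6.
Widad is living and takes 1/6.
Tariq predeceased; the 1/3 allotted to Tariq's branch passes to Tariq's issue by representation.
The 1/3 is divided into 3 equal shares of 1/9 among Ghada, Samir, Nabil.
Ghada is living and takes 1/9.
Samir is living and takes 1/9.
Nabil is living and takes 1/9.
Layth predeceased; the 1/3 allotted to Layth's branch passes to Layth's issue by representation.
The 1/3 is divided into 4 equal shares of 1/12 among Amira, Fahad, Yasmin, Jamal.
Amira is living and takes 1/12.
Fahad is living and takes 1/12.
Yasmin predeceased; the 1/12 allotted to Yasmin's branch passes to Yasmin's issue by representation.
The 1/12 is divided into 3 equal shares of 1/36 among Ibtisam, Khalida, Hamid.
Ibtisam is living and takes 1/36.
Khalida is living and takes 1/36.
Hamid is living and takes 1/36.
Jamal is living and takes 1/12.

Amira 1/12; Fahad 1/12; Farouk 1/6; Ghada 1/9; Hamid 1/36; Ibtisam 1/36; Jamal 1/12; Khalida 1/36; Nabil 1/9; Samir 1/9; Widad 1/6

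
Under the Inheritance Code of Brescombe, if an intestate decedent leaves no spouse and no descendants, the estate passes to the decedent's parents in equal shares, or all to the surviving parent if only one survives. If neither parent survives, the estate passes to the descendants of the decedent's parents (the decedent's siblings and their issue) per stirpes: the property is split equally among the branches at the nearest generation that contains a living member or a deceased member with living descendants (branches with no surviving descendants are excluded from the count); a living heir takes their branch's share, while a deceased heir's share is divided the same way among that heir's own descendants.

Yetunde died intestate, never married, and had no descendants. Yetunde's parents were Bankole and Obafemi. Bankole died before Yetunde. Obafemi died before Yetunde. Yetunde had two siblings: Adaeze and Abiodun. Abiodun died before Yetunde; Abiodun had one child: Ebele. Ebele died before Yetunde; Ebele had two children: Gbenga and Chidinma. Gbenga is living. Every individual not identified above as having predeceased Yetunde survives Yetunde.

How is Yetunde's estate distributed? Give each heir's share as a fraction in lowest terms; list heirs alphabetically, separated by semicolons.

Neither parent survives and there are no descendants, so the estate passes to Yetunde's siblings and their issue per stirpes.
The estate is divided into 2 equal shares of 1/2 among Adaeze, Abiodun.
Adaeze is living and takes 1/2.
Abiodun predeceased; the 1/2 allotted to Abiodun's branch passes to Abiodun's issue by representation.
Ebele's line is the sole branch at this level, so the full 1/2 passes to Ebele's issue by representation.
The 1/2 is divided into 2 equal shares of 1/4 among Gbenga, Chidinma.
Gbenga is living and takes 1/4.
Chidinma is living and takes 1/4.

Adaeze 1/2; Chidinma 1/4; Gbenga 1/4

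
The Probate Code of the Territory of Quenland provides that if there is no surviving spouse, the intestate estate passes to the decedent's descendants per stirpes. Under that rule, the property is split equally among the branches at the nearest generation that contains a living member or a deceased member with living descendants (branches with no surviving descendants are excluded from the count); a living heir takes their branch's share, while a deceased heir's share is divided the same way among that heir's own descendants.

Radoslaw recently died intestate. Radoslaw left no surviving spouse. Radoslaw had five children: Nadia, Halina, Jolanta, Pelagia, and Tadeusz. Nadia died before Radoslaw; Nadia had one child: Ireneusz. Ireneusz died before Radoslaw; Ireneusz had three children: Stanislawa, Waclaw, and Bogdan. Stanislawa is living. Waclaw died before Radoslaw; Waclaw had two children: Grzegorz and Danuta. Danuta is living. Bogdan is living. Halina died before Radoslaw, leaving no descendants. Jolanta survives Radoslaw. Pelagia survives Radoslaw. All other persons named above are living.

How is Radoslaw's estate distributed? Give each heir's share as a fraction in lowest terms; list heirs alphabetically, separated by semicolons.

There is no surviving spouse, so the entire estate passes to Radoslaw's descendants per stirpes.
Halina left no surviving issue, so that branch lapses and is disregarded.
The estate is divided into 4 equal shares of 1/4 among Nadia, Jolanta, Pelagia, Tadeusz.
Nadia predeceased; the 1/4 allotted to Nadia's branch passes to Nadia's issue by representation.
Ireneusz's line is the sole branch at this level, so the full 1/4 passes to Ireneusz's issue by representation.
The 1/4 is divided into 3 equal shares of 1/12 among Stanislawa, Waclaw, Bogdan.
Stanislawa is living and takes 1/12.
Waclaw predeceased; the 1/12 allotted to Waclaw's branch passes to Waclaw's issue by representation.
The 1/12 is divided into 2 equal shares of 1/24 among Grzegorz, Danuta.
Grzegorz is living and takes 1/24.
Danuta is living and takes 1/24.
Bogdan is living and takes 1/12.
Jolanta is living and takes 1/4.
Pelagia is living and takes 1/4.
Tadeusz is living and takes 1/4.

Bogdan 1/12; Danuta 1/24; Grzegorz 1/24; Jolanta 1/4; Pelagia 1/4; Stanislawa 1/12; Tadeusz 1/4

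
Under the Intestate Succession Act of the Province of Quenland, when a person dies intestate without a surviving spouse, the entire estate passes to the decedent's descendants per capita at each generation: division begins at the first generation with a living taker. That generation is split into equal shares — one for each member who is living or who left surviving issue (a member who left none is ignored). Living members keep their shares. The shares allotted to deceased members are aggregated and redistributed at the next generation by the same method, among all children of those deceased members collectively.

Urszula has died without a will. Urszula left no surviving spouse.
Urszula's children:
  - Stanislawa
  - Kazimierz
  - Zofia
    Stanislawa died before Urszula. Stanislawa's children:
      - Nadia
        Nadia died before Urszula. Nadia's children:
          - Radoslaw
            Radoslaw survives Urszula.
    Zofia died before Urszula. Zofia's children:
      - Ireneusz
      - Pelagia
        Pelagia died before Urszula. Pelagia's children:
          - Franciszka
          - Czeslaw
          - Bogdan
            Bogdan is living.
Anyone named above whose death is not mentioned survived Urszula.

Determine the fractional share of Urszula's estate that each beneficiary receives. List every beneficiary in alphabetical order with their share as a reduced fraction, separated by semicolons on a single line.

Bogdan 1/9; Czeslaw 1/9; Franciszka 1/9; Ireneusz 2/9; Kazimierz 1/3; Radoslaw 1/9

There is no surviving spouse, so the entire estate passes to Urszula's descendants per capita at each generation.
At generation 1 (Stanislawa, Kazimierz, Zofia) there are 3 shares of (1)/3 = 1/3 each.
Living: Kazimierz — each takes 1/3.
Deceased: Stanislawa and Zofia. Their combined 2/3 is pooled and carried to generation 2.
At generation 2 (Nadia, Ireneusz, Pelagia) there are 3 shares of (2/3)/3 = 2/9 each.
Living: Ireneusz — each takes 2/9.
Deceased: Nadia and Pelagia. Their combined 4/9 is pooled and carried to generation 3.
At generation 3 (Radoslaw, Franciszka, Czeslaw, Bogdan) there are 4 shares of (4/9)/4 = 1/9 each.
Living: Radoslaw, Franciszka, Czeslaw, and Bogdan — each takes 1/9.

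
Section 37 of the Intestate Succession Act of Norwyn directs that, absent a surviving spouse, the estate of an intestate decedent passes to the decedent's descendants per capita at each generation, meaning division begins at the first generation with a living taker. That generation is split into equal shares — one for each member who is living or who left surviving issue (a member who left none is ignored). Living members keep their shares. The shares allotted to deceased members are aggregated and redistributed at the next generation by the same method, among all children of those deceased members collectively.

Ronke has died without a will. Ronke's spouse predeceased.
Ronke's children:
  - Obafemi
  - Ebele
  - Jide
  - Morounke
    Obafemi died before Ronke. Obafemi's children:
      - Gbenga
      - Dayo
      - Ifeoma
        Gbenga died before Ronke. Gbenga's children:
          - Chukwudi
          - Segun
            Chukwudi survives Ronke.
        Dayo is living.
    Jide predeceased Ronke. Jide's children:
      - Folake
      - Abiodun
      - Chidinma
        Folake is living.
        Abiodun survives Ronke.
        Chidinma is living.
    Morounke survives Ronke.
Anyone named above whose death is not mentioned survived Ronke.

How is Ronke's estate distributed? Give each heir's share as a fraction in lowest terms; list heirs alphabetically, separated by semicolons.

There is no surviving spouse, so the entire estate passes to Ronke's descendants per capita at each generation.
At generation 1 (Obafemi, Ebele, Jide, Morounke) there are 4 shares of (1)/4 = 1/4 each.
Living: Ebele and Morounke — each takes 1/4.
Deceased: Obafemi and Jide. Their combined 1/2 is pooled and carried to generation 2.
At generation 2 (Gbenga, Dayo, Ifeoma, Folake, Abiodun, Chidinma) there are 6 shares of (1/2)/6 = 1/12 each.
Living: Dayo, Ifeoma, Folake, Abiodun, and Chidinma — each takes 1/12.
Deceased: Gbenga. That 1/12 share is carried to generation 3.
At generation 3 (Chukwudi, Segun) there are 2 shares of (1/12)/2 = 1/24 each.
Living: Chukwudi and Segun — each takes 1/24.

Abiodun 1/12; Chidinma 1/12; Chukwudi 1/24; Dayo 1/12; Ebele 1/4; Folake 1/12; Ifeoma 1/12; Morounke 1/4; Segun 1/24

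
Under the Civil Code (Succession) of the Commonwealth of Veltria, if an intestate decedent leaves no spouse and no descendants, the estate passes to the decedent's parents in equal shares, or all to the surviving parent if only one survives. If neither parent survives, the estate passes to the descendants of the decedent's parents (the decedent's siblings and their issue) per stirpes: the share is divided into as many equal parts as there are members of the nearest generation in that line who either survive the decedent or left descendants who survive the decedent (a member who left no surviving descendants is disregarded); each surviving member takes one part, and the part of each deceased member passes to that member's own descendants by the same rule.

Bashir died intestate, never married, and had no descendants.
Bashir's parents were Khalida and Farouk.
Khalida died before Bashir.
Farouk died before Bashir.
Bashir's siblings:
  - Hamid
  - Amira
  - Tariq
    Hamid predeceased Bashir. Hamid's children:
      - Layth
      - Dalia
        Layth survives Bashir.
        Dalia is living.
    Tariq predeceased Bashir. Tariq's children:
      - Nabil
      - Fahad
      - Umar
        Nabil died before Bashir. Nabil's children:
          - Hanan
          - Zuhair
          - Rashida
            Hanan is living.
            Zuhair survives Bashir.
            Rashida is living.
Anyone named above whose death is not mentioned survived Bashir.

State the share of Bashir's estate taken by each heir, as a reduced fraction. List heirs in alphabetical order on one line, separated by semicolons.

Amira 1/3; Dalia 1/6; Fahad 1/9; Hanan 1/27; Layth 1/6; Rashida 1/27; Umar 1/9; Zuhair 1/27

Neither parent survives and there are no descendants, so the estate passes to Bashir's siblings and their issue per stirpes.
The estate is divided into 3 equal shares of 1/3 among Hamid, Amira, Tariq.
Hamid predeceased; the 1/3 allotted to Hamid's branch passes to Hamid's issue by representation.
The 1/3 is divided into 2 equal shares of 1/6 among Layth, Dalia.
Layth is living and takes 1/6.
Dalia is living and takes 1/6.
Amira is living and takes 1/3.
Tariq predeceased; the 1/3 allotted to Tariq's branch passes to Tariq's issue by representation.
The 1/3 is divided into 3 equal shares of 1/9 among Nabil, Fahad, Umar.
Nabil predeceased; the 1/9 allotted to Nabil's branch passes to Nabil's issue by representation.
The 1/9 is divided into 3 equal shares of 1/27 among Hanan, Zuhair, Rashida.
Hanan is living and takes 1/27.
Zuhair is living and takes 1/27.
Rashida is living and takes 1/27.
Fahad is living and takes 1/9.
Umar is living and takes 1/9.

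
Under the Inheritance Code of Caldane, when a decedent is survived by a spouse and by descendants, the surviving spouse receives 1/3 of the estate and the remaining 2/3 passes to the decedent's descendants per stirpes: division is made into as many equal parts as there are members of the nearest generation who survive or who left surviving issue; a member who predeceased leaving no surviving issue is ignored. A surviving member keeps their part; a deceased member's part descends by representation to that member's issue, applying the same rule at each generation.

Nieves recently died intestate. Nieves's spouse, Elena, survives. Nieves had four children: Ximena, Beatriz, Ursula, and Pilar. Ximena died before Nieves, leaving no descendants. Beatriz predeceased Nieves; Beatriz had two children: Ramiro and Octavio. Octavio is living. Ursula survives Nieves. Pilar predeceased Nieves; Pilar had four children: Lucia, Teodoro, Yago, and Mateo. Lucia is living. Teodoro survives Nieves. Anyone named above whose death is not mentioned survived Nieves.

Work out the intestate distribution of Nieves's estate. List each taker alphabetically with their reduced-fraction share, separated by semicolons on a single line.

Elena 1/3; Lucia 1/18; Mateo 1/18; Octavio 1/9; Ramiro 1/9; Teodoro 1/18; Ursula 2/9; Yago 1/18

Elena, as surviving spouse, takes 1/3.
The remaining 2/3 passes to Nieves's descendants per stirpes.
Ximena left no surviving issue, so that branch lapses and is disregarded.
The 2/3 is divided into 3 equal shares of 2/9 among Beatriz, Ursula, Pilar.
Beatriz predeceased; the 2/9 allotted to Beatriz's branch passes to Beatriz's issue by representation.
The 2/9 is divided into 2 equal shares of 1/9 among Ramiro, Octavio.
Ramiro is living and takes 1/9.
Octavio is living and takes 1/9.
Ursula is living and takes 2/9.
Pilar predeceased; the 2/9 allotted to Pilar's branch passes to Pilar's issue by representation.
The 2/9 is divided into 4 equal shares of 1/18 among Lucia, Teodoro, Yago, Mateo.
Lucia is living and takes 1/18.
Teodoro is living and takes 1/18.
Yago is living and takes 1/18.
Mateo is living and takes 1/18.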